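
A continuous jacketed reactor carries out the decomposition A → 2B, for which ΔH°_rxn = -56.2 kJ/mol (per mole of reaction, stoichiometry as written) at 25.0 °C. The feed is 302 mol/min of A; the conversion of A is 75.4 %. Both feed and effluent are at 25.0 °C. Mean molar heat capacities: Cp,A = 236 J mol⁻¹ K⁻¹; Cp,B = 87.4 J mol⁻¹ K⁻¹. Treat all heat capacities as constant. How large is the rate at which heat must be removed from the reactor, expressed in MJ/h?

Extent of reaction ξ = 0.754 × 302 = 227.71 mol/min
Reaction term: ξ·ΔH°_rxn = 227.71 × -56.2 = -12797 kJ/min
Q = ΔH = -12797 kJ/min = -213.29 kW
Heat removed = 767.83 MJ/h

Q_out = 768 MJ/h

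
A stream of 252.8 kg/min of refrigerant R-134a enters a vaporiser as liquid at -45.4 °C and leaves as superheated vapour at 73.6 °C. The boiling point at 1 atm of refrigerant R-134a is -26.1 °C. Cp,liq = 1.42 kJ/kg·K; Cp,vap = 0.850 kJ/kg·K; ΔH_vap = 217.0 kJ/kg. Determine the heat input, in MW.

liquid -45.4→-26.1 °C: 27.406 kJ/kg
vaporisation at -26.1 °C: 217 kJ/kg
vapour -26.1→73.6 °C: 84.745 kJ/kg
Δh = 27.406 + 217 + 84.745 = 329.15 kJ/kg
Q = ṁ·Δh = 252.8 kg/min × 329.15 kJ/kg = 83209 kJ/min
|Q| = 1386.8 kW = 1.3868 MW

Q = 1.39 MW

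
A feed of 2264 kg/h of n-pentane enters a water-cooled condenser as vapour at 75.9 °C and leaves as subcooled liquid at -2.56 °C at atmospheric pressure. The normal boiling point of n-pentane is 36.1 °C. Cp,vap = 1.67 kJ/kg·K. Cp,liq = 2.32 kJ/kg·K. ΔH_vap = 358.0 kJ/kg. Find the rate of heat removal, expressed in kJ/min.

Q_c = 19400 kJ/min

vapour 75.9→36.1 °C: -66.466 kJ/kg
condensation at 36.1 °C: -358 kJ/kg
liquid 36.1→-2.56 °C: -89.691 kJ/kg
Δh = -66.466 + -358 + -89.691 = -514.16 kJ/kg
Q = ṁ·Δh = 2264 kg/h × -514.16 kJ/kg = -1.1641e+06 kJ/h
|Q| = 323.35 kW = 19401 kJ/min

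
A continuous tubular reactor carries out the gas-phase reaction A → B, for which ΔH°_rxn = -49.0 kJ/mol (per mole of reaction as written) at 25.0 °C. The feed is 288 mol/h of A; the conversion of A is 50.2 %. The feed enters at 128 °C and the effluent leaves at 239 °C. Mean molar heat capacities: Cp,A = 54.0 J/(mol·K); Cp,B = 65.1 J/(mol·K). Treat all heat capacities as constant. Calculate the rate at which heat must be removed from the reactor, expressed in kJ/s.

Q_out = 1.39 kJ/s

Extent of reaction ξ = 0.502 × 288 = 144.58 mol/h
Reaction term: ξ·ΔH°_rxn = 144.58 × -49.0 = -7084.2 kJ/h
Sensible, feed 128→25 °C: -1601.9 kJ/h
Outlet flows (mol/h): A 143.42, B 144.58
Sensible, products 25→239 °C: 3671.6 kJ/h
Q = ΔH = -5014.5 kJ/h = -1.3929 kW
Heat removed = 1.3929 kJ/s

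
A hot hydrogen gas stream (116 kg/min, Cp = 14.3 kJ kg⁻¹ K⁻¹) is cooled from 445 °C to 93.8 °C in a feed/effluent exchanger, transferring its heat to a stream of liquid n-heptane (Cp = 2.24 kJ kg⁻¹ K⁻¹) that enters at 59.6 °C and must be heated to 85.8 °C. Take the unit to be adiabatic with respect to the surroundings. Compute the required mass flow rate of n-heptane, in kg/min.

Heat released by hot stream: Q = 116 × 14.3 × (445 − 93.8) = 582570 kJ/min
Energy balance on cold side (adiabatic exchanger): Q = ṁ_c·Cp_c·(T_c,out − T_c,in)
ṁ_c = 582570 / [2.24 × (85.8 − 59.6)] = 9926.6 kg/min

ṁ_c = 9930 kg/min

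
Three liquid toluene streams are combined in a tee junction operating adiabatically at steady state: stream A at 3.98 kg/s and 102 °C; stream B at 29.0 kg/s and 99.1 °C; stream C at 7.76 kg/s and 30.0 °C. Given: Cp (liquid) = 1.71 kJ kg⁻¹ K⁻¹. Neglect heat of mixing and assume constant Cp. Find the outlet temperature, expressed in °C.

Energy balance with Q = 0: Σ ṁᵢCp,ᵢ(T_out − Tᵢ) = 0
T_out = Σ ṁᵢCp,ᵢTᵢ / Σ ṁᵢCp,ᵢ
      = 6006.6 / 69.665 = 86.221 °C

T_out = 86.2 °C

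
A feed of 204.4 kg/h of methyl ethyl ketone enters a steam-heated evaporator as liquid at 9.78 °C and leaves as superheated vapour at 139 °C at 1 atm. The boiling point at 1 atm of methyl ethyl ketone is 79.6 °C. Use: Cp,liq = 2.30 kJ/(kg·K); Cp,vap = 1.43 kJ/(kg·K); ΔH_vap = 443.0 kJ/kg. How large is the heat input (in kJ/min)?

liquid 9.78→79.6 °C: 160.59 kJ/kg
vaporisation at 79.6 °C: 443 kJ/kg
vapour 79.6→139 °C: 84.942 kJ/kg
Δh = 160.59 + 443 + 84.942 = 688.53 kJ/kg
Q = ṁ·Δh = 204.4 kg/h × 688.53 kJ/kg = 140740 kJ/h
|Q| = 39.093 kW = 2345.6 kJ/min

Q = 2350 kJ/min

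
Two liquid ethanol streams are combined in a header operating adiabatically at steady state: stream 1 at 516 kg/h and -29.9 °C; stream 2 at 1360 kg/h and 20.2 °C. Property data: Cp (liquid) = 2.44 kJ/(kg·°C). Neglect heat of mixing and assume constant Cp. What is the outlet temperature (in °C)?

T_out = 6.42 °C

Adiabatic, steady state ⇒ Σ ṁᵢCp,ᵢ(T_out − Tᵢ) = 0
Σ ṁᵢCp,ᵢTᵢ = 516×2.44×-29.9 + 1360×2.44×20.2 = 29386
Σ ṁᵢCp,ᵢ = 516×2.44 + 1360×2.44 = 4577.4
T_out = 29386 / 4577.4 = 6.4198 °C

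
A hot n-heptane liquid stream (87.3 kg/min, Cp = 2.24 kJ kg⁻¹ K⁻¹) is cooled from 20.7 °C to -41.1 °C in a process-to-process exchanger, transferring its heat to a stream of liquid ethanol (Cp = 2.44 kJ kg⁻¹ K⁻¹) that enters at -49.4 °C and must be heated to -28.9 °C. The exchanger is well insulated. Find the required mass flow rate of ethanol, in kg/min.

ṁ_c = 242 kg/min

Heat released by hot stream: Q = 87.3 × 2.24 × (20.7 − -41.1) = 12085 kJ/min
Energy balance on cold side (adiabatic exchanger): Q = ṁ_c·Cp_c·(T_c,out − T_c,in)
ṁ_c = 12085 / [2.44 × (-28.9 − -49.4)] = 241.61 kg/min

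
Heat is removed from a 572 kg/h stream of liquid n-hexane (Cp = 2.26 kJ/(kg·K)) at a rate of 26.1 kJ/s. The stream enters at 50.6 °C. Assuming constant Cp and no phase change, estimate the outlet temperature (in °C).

Q = 26.1 kJ/s = 93960 kJ/h
ΔT = Q/(ṁ·Cp) = 93960/(572×2.26) = 72.684 K
T_out = 50.6 − 72.684 = -22.084 °C

T_out = -22.1 °C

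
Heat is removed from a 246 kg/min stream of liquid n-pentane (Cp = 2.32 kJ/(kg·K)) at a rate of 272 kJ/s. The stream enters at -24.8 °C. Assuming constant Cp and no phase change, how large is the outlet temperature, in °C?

Q = 272 kJ/s = 16320 kJ/min
ΔT = Q/(ṁ·Cp) = 16320/(246×2.32) = 28.595 K
T_out = -24.8 − 28.595 = -53.395 °C

T_out = -53.4 °C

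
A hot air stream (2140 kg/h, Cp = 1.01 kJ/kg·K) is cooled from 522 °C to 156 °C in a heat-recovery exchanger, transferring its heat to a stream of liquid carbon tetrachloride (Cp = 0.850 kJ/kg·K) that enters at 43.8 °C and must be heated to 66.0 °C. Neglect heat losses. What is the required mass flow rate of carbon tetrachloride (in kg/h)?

ṁ_c = 41900 kg/h

Heat released by hot stream: Q = 2140 × 1.01 × (522 − 156) = 791070 kJ/h
Energy balance on cold side (adiabatic exchanger): Q = ṁ_c·Cp_c·(T_c,out − T_c,in)
ṁ_c = 791070 / [0.850 × (66.0 − 43.8)] = 41922 kg/h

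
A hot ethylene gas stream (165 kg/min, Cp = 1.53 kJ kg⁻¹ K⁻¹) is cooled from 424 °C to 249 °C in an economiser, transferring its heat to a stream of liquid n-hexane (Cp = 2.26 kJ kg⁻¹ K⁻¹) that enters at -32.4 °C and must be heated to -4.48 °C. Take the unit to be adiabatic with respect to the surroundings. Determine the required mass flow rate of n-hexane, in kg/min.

ṁ_c = 700 kg/min

Heat released by hot stream: Q = 165 × 1.53 × (424 − 249) = 44179 kJ/min
Energy balance on cold side (adiabatic exchanger): Q = ṁ_c·Cp_c·(T_c,out − T_c,in)
ṁ_c = 44179 / [2.26 × (-4.48 − -32.4)] = 700.15 kg/min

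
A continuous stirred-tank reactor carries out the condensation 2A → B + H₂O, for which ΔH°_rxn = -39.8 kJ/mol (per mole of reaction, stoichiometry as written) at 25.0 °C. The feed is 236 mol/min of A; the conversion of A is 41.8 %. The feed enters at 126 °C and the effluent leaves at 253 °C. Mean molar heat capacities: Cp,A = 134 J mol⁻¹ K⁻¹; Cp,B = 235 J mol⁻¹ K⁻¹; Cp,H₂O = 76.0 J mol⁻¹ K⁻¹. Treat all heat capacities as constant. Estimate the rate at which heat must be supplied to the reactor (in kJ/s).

Extent of reaction ξ = 0.418 × 236 / 2 = 49.324 mol/min
Reaction term: ξ·ΔH°_rxn = 49.324 × -39.8 = -1963.1 kJ/min
Sensible, feed 126→25 °C: -3194 kJ/min
Outlet flows (mol/min): A 137.35, B 49.324, H₂O 49.324
Sensible, products 25→253 °C: 7693.8 kJ/min
Q = ΔH = 2536.7 kJ/min = 42.279 kW
Heat supplied = 42.279 kJ/s

Q_in = 42.3 kJ/s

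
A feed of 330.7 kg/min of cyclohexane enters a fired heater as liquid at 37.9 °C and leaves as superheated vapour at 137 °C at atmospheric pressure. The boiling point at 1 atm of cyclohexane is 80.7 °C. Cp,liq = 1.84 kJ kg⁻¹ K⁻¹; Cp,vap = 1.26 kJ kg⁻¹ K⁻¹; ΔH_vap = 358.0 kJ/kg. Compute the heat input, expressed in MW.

liquid 37.9→80.7 °C: 78.752 kJ/kg
vaporisation at 80.7 °C: 358 kJ/kg
vapour 80.7→137 °C: 70.938 kJ/kg
Δh = 78.752 + 358 + 70.938 = 507.69 kJ/kg
Q = ṁ·Δh = 330.7 kg/min × 507.69 kJ/kg = 167890 kJ/min
|Q| = 2798.2 kW = 2.7982 MW

Q = 2.80 MW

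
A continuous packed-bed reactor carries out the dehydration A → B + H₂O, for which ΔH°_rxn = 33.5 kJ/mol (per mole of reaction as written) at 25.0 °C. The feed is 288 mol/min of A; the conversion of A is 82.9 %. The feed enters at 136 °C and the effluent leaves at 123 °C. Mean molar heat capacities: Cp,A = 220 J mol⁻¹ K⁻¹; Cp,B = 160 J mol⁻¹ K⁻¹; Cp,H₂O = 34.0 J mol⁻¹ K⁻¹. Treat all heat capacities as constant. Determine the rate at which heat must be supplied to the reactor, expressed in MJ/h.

Extent of reaction ξ = 0.829 × 288 = 238.75 mol/min
Reaction term: ξ·ΔH°_rxn = 238.75 × 33.5 = 7998.2 kJ/min
Sensible, feed 136→25 °C: -7033 kJ/min
Outlet flows (mol/min): A 49.248, B 238.75, H₂O 238.75
Sensible, products 25→123 °C: 5600.9 kJ/min
Q = ΔH = 6566.2 kJ/min = 109.44 kW
Heat supplied = 393.97 MJ/h

Q_in = 394 MJ/h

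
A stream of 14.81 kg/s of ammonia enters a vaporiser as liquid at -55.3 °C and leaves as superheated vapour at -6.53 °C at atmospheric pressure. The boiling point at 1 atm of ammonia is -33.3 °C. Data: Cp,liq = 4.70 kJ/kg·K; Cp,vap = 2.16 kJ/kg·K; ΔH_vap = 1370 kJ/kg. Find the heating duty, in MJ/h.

Q = 81600 MJ/h

liquid -55.3→-33.3 °C: 103.4 kJ/kg
vaporisation at -33.3 °C: 1370 kJ/kg
vapour -33.3→-6.53 °C: 57.823 kJ/kg
Δh = 103.4 + 1370 + 57.823 = 1531.2 kJ/kg
Q = ṁ·Δh = 14.81 kg/s × 1531.2 kJ/kg = 22677 kJ/s
|Q| = 22677 kW = 81639 MJ/h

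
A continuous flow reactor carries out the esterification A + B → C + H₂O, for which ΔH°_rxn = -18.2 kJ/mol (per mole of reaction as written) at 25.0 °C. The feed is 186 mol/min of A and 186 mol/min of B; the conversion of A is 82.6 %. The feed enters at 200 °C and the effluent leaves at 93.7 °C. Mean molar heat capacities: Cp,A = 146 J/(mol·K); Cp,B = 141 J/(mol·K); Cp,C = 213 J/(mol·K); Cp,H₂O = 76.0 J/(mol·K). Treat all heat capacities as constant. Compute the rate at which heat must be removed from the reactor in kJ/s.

Q_out = 141 kJ/s

Extent of reaction ξ = 0.826 × 186 = 153.64 mol/min
Reaction term: ξ·ΔH°_rxn = 153.64 × -18.2 = -2796.2 kJ/min
Sensible, feed 200→25 °C: -9341.9 kJ/min
Outlet flows (mol/min): A 32.364, B 32.364, C 153.64, H₂O 153.64
Sensible, products 25→93.7 °C: 3688.5 kJ/min
Q = ΔH = -8449.6 kJ/min = -140.83 kW
Heat removed = 140.83 kJ/s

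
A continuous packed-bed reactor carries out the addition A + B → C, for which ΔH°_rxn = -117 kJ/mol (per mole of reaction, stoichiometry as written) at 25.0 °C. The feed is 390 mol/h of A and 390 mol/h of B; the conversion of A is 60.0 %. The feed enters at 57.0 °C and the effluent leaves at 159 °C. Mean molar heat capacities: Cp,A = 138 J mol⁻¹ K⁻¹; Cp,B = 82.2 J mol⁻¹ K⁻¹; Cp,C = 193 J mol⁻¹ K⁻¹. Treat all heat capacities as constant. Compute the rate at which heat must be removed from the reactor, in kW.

Q_out = 5.41 kW

Extent of reaction ξ = 0.600 × 390 = 234 mol/h
Reaction term: ξ·ΔH°_rxn = 234 × -117 = -27378 kJ/h
Sensible, feed 57.0→25 °C: -2748.1 kJ/h
Outlet flows (mol/h): A 156, B 156, C 234
Sensible, products 25→159 °C: 10655 kJ/h
Q = ΔH = -19471 kJ/h = -5.4087 kW
Heat removed = 5.4087 kW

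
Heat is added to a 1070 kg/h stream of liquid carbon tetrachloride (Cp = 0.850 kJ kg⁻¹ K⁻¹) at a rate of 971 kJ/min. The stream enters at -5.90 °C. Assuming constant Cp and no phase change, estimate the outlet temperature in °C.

T_out = 58.2 °C

Q = 971 kJ/min = 58260 kJ/h
ΔT = Q/(ṁ·Cp) = 58260/(1070×0.850) = 64.057 K
T_out = -5.90 + 64.057 = 58.157 °C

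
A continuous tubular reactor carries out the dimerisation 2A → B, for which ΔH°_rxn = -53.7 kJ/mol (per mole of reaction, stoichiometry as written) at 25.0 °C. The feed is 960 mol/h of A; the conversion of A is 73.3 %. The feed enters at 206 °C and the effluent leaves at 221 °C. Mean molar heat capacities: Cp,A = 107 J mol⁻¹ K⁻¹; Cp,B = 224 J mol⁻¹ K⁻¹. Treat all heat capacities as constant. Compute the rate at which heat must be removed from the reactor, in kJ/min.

Q_out = 278 kJ/min

Extent of reaction ξ = 0.733 × 960 / 2 = 351.84 mol/h
Reaction term: ξ·ΔH°_rxn = 351.84 × -53.7 = -18894 kJ/h
Sensible, feed 206→25 °C: -18592 kJ/h
Outlet flows (mol/h): A 256.32, B 351.84
Sensible, products 25→221 °C: 20823 kJ/h
Q = ΔH = -16663 kJ/h = -4.6287 kW
Heat removed = 277.72 kJ/min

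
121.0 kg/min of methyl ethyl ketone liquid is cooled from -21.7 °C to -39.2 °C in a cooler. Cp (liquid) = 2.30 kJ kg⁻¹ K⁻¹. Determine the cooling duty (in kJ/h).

Q_c = 292000 kJ/h

Q = ṁ·Cp·ΔT = 121.0 × 2.30 × (-39.2 − -21.7) = -4870.2 kJ/min
Converting: 4870.2 / 60 s = 81.171 kW
Cooling duty = 292220 kJ/h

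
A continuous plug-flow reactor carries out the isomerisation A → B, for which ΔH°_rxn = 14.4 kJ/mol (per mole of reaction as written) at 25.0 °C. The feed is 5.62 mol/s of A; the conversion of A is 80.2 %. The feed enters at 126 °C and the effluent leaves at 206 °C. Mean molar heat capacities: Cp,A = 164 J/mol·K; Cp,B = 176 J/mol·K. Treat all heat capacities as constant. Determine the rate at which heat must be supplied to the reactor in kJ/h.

Extent of reaction ξ = 0.802 × 5.62 = 4.5072 mol/s
Reaction term: ξ·ΔH°_rxn = 4.5072 × 14.4 = 64.904 kJ/s
Sensible, feed 126→25 °C: -93.09 kJ/s
Outlet flows (mol/s): A 1.1128, B 4.5072
Sensible, products 25→206 °C: 176.61 kJ/s
Q = ΔH = 148.43 kJ/s = 148.43 kW
Heat supplied = 534340 kJ/h

Q_in = 534000 kJ/h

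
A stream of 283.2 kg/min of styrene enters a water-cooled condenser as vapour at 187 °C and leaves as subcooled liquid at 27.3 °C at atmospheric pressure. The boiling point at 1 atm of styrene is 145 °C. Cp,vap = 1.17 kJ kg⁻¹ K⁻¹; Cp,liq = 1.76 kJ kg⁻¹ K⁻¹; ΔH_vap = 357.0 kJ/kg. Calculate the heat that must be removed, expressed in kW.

Q_c = 2890 kW

vapour 187→145 °C: -49.14 kJ/kg
condensation at 145 °C: -357 kJ/kg
liquid 145→27.3 °C: -207.15 kJ/kg
Δh = -49.14 + -357 + -207.15 = -613.29 kJ/kg
Q = ṁ·Δh = 283.2 kg/min × -613.29 kJ/kg = -173680 kJ/min
|Q| = 2894.7 kW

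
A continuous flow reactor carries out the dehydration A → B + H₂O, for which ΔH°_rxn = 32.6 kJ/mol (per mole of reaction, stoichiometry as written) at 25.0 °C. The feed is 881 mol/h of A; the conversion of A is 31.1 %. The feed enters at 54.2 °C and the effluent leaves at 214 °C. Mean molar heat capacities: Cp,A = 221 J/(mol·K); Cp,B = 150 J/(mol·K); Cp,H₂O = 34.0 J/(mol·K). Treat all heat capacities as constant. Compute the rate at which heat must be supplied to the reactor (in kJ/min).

Q_in = 635 kJ/min

Extent of reaction ξ = 0.311 × 881 = 273.99 mol/h
Reaction term: ξ·ΔH°_rxn = 273.99 × 32.6 = 8932.1 kJ/h
Sensible, feed 54.2→25 °C: -5685.3 kJ/h
Outlet flows (mol/h): A 607.01, B 273.99, H₂O 273.99
Sensible, products 25→214 °C: 34882 kJ/h
Q = ΔH = 38129 kJ/h = 10.591 kW
Heat supplied = 635.49 kJ/min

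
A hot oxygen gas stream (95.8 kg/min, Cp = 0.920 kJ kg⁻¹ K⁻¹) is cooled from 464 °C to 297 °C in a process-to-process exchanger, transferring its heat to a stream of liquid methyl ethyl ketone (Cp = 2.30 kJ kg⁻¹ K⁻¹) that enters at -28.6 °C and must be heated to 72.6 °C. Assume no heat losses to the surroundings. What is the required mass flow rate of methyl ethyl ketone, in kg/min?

Heat released by hot stream: Q = 95.8 × 0.920 × (464 − 297) = 14719 kJ/min
Energy balance on cold side (adiabatic exchanger): Q = ṁ_c·Cp_c·(T_c,out − T_c,in)
ṁ_c = 14719 / [2.30 × (72.6 − -28.6)] = 63.236 kg/min

ṁ_c = 63.2 kg/min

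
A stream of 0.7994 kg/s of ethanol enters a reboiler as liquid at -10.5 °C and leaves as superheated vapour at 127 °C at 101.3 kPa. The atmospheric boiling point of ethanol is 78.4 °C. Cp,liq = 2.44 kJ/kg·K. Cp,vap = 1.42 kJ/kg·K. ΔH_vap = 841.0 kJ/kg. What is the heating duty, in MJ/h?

liquid -10.5→78.4 °C: 216.92 kJ/kg
vaporisation at 78.4 °C: 841 kJ/kg
vapour 78.4→127 °C: 69.012 kJ/kg
Δh = 216.92 + 841 + 69.012 = 1126.9 kJ/kg
Q = ṁ·Δh = 0.7994 kg/s × 1126.9 kJ/kg = 900.87 kJ/s
|Q| = 900.87 kW = 3243.1 MJ/h

Q = 3240 MJ/h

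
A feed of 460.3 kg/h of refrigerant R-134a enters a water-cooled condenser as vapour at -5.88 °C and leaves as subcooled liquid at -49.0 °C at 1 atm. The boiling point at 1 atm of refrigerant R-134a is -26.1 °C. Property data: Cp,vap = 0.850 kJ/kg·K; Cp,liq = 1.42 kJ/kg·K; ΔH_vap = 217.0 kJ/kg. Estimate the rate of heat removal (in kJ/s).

vapour -5.88→-26.1 °C: -17.187 kJ/kg
condensation at -26.1 °C: -217 kJ/kg
liquid -26.1→-49.0 °C: -32.518 kJ/kg
Δh = -17.187 + -217 + -32.518 = -266.7 kJ/kg
Q = ṁ·Δh = 460.3 kg/h × -266.7 kJ/kg = -122760 kJ/h
|Q| = 34.101 kW

Q_c = 34.1 kJ/s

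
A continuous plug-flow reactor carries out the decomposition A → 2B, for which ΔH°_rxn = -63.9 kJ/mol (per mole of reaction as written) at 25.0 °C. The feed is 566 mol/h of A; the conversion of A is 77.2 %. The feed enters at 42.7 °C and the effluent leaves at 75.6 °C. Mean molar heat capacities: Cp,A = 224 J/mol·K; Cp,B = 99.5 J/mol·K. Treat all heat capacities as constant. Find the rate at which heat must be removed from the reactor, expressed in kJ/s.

Q_out = 6.75 kJ/s

Extent of reaction ξ = 0.772 × 566 = 436.95 mol/h
Reaction term: ξ·ΔH°_rxn = 436.95 × -63.9 = -27921 kJ/h
Sensible, feed 42.7→25 °C: -2244.1 kJ/h
Outlet flows (mol/h): A 129.05, B 873.9
Sensible, products 25→75.6 °C: 5862.5 kJ/h
Q = ΔH = -24303 kJ/h = -6.7508 kW
Heat removed = 6.7508 kJ/s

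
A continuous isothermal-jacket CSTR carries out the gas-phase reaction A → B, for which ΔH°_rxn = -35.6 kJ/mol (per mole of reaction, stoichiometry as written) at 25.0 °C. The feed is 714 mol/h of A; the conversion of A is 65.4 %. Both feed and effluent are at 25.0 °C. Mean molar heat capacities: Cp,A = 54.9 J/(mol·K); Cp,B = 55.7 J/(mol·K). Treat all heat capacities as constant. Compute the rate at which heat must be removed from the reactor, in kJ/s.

Q_out = 4.62 kJ/s

Extent of reaction ξ = 0.654 × 714 = 466.96 mol/h
Reaction term: ξ·ΔH°_rxn = 466.96 × -35.6 = -16624 kJ/h
Q = ΔH = -16624 kJ/h = -4.6177 kW
Heat removed = 4.6177 kJ/s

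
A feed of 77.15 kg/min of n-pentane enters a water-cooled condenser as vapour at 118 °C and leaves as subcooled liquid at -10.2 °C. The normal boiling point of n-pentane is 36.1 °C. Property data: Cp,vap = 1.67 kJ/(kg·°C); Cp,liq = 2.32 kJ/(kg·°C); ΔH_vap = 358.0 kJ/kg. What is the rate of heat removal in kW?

vapour 118→36.1 °C: -136.77 kJ/kg
condensation at 36.1 °C: -358 kJ/kg
liquid 36.1→-10.2 °C: -107.42 kJ/kg
Δh = -136.77 + -358 + -107.42 = -602.19 kJ/kg
Q = ṁ·Δh = 77.15 kg/min × -602.19 kJ/kg = -46459 kJ/min
|Q| = 774.31 kW

Q_c = 774 kW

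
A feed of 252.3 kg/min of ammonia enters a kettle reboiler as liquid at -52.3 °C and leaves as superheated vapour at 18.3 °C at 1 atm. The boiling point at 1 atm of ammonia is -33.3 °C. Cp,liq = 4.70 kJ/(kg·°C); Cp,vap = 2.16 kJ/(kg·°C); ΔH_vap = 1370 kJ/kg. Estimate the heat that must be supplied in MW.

liquid -52.3→-33.3 °C: 89.3 kJ/kg
vaporisation at -33.3 °C: 1370 kJ/kg
vapour -33.3→18.3 °C: 111.46 kJ/kg
Δh = 89.3 + 1370 + 111.46 = 1570.8 kJ/kg
Q = ṁ·Δh = 252.3 kg/min × 1570.8 kJ/kg = 396300 kJ/min
|Q| = 6605 kW = 6.605 MW

Q = 6.61 MW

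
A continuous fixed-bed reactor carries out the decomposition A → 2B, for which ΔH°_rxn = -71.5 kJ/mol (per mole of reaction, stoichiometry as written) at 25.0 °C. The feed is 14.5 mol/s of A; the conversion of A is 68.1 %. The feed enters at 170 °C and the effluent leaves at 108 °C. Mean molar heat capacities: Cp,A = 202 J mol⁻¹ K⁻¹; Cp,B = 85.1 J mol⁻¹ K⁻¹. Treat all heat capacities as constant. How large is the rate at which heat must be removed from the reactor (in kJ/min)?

Q_out = 54800 kJ/min

Extent of reaction ξ = 0.681 × 14.5 = 9.8745 mol/s
Reaction term: ξ·ΔH°_rxn = 9.8745 × -71.5 = -706.03 kJ/s
Sensible, feed 170→25 °C: -424.7 kJ/s
Outlet flows (mol/s): A 4.6255, B 19.749
Sensible, products 25→108 °C: 217.04 kJ/s
Q = ΔH = -913.69 kJ/s = -913.69 kW
Heat removed = 54821 kJ/min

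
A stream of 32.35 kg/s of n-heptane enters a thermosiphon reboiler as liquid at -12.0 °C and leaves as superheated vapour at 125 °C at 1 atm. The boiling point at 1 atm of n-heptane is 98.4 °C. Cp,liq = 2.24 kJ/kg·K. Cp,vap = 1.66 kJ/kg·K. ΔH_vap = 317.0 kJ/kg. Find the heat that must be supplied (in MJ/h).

Q = 70900 MJ/h

liquid -12.0→98.4 °C: 247.3 kJ/kg
vaporisation at 98.4 °C: 317 kJ/kg
vapour 98.4→125 °C: 44.156 kJ/kg
Δh = 247.3 + 317 + 44.156 = 608.45 kJ/kg
Q = ṁ·Δh = 32.35 kg/s × 608.45 kJ/kg = 19683 kJ/s
|Q| = 19683 kW = 70860 MJ/h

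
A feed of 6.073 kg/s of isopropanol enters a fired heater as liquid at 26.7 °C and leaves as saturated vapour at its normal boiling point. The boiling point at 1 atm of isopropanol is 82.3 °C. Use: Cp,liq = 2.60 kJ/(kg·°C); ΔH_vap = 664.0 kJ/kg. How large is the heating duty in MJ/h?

Q = 17700 MJ/h

liquid 26.7→82.3 °C: 144.56 kJ/kg
vaporisation at 82.3 °C: 664 kJ/kg
Δh = 144.56 + 664 = 808.56 kJ/kg
Q = ṁ·Δh = 6.073 kg/s × 808.56 kJ/kg = 4910.4 kJ/s
|Q| = 4910.4 kW = 17677 MJ/h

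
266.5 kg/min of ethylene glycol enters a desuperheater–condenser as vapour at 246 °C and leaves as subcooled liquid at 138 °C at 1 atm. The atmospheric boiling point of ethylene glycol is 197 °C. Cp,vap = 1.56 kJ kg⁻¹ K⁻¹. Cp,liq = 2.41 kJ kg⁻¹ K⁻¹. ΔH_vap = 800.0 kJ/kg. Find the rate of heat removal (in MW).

Q_c = 4.52 MW

vapour 246→197 °C: -76.44 kJ/kg
condensation at 197 °C: -800 kJ/kg
liquid 197→138 °C: -142.19 kJ/kg
Δh = -76.44 + -800 + -142.19 = -1018.6 kJ/kg
Q = ṁ·Δh = 266.5 kg/min × -1018.6 kJ/kg = -271460 kJ/min
|Q| = 4524.4 kW = 4.5244 MW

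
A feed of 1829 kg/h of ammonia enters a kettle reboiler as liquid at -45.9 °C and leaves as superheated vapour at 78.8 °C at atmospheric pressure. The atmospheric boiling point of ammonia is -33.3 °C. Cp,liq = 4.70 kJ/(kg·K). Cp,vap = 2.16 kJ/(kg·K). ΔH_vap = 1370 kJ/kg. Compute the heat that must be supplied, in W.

Q = 849000 W

liquid -45.9→-33.3 °C: 59.22 kJ/kg
vaporisation at -33.3 °C: 1370 kJ/kg
vapour -33.3→78.8 °C: 242.14 kJ/kg
Δh = 59.22 + 1370 + 242.14 = 1671.4 kJ/kg
Q = ṁ·Δh = 1829 kg/h × 1671.4 kJ/kg = 3.0569e+06 kJ/h
|Q| = 849.14 kW = 849140 W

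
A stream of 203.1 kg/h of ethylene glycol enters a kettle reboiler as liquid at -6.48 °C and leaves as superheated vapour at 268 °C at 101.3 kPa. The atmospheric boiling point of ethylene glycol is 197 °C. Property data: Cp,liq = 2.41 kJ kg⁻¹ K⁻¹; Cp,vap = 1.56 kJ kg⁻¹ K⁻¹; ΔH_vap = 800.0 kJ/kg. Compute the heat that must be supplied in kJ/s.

Q = 79.0 kJ/s

liquid -6.48→197 °C: 490.39 kJ/kg
vaporisation at 197 °C: 800 kJ/kg
vapour 197→268 °C: 110.76 kJ/kg
Δh = 490.39 + 800 + 110.76 = 1401.1 kJ/kg
Q = ṁ·Δh = 203.1 kg/h × 1401.1 kJ/kg = 284570 kJ/h
|Q| = 79.048 kW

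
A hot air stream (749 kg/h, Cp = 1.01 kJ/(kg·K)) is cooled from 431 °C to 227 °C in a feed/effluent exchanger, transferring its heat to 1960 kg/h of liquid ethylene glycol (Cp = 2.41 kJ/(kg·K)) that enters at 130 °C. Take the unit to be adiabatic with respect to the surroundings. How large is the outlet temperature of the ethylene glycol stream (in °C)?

T_c,out = 163 °C

Heat released by hot stream: Q = 749 × 1.01 × (431 − 227) = 154320 kJ/h
Energy balance on cold side (adiabatic exchanger): Q = ṁ_c·Cp_c·(T_c,out − T_c,in)
T_c,out = 130 + 154320/(1960 × 2.41) = 162.67 °C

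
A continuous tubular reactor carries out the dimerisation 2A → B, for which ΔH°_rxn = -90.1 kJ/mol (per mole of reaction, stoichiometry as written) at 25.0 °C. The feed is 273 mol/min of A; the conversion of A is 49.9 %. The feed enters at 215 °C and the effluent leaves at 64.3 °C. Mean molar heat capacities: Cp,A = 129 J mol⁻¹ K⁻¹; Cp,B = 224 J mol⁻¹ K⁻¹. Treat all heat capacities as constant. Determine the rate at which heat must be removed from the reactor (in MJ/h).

Extent of reaction ξ = 0.499 × 273 / 2 = 68.114 mol/min
Reaction term: ξ·ΔH°_rxn = 68.114 × -90.1 = -6137 kJ/min
Sensible, feed 215→25 °C: -6691.2 kJ/min
Outlet flows (mol/min): A 136.77, B 68.114
Sensible, products 25→64.3 °C: 1293 kJ/min
Q = ΔH = -11535 kJ/min = -192.25 kW
Heat removed = 692.11 MJ/h

Q_out = 692 MJ/h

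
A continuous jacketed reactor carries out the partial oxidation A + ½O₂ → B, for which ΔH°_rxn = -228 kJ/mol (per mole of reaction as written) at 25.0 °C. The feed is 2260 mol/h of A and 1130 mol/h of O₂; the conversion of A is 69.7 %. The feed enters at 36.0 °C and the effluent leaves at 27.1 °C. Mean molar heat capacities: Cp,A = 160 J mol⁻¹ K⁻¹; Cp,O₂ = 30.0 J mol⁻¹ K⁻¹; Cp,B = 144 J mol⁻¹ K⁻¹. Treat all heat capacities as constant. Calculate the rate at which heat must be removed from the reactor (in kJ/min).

Q_out = 6050 kJ/min

Extent of reaction ξ = 0.697 × 2260 = 1575.2 mol/h
Reaction term: ξ·ΔH°_rxn = 1575.2 × -228 = -359150 kJ/h
Sensible, feed 36.0→25 °C: -4350.5 kJ/h
Outlet flows (mol/h): A 684.78, O₂ 342.39, B 1575.2
Sensible, products 25→27.1 °C: 728 kJ/h
Q = ΔH = -362770 kJ/h = -100.77 kW
Heat removed = 6046.2 kJ/min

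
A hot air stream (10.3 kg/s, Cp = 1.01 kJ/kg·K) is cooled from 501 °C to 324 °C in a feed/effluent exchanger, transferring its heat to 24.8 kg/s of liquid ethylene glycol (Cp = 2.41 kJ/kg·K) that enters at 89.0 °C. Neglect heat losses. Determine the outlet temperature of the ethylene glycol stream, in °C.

T_c,out = 120 °C

Heat released by hot stream: Q = 10.3 × 1.01 × (501 − 324) = 1841.3 kJ/s
Energy balance on cold side (adiabatic exchanger): Q = ṁ_c·Cp_c·(T_c,out − T_c,in)
T_c,out = 89.0 + 1841.3/(24.8 × 2.41) = 119.81 °C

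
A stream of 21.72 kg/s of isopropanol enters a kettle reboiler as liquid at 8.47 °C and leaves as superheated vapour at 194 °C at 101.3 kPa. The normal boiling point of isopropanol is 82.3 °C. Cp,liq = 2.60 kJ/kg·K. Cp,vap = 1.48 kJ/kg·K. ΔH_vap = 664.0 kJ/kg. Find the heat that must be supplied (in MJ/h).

liquid 8.47→82.3 °C: 191.96 kJ/kg
vaporisation at 82.3 °C: 664 kJ/kg
vapour 82.3→194 °C: 165.32 kJ/kg
Δh = 191.96 + 664 + 165.32 = 1021.3 kJ/kg
Q = ṁ·Δh = 21.72 kg/s × 1021.3 kJ/kg = 22182 kJ/s
|Q| = 22182 kW = 79855 MJ/h

Q = 79900 MJ/h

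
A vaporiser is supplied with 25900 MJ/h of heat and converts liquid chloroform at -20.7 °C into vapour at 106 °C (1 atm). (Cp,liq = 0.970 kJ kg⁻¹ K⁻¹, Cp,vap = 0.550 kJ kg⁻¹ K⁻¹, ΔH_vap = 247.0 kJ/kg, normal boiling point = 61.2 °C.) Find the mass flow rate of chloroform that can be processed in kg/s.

ṁ = 20.5 kg/s

Δh = 0.970×(61.2−-20.7) + 247.0 + 0.550×(106−61.2) = 351.08 kJ/kg
Q = 25900 MJ/h = 7194.4 kJ/s = 7194.4 kJ/s
ṁ = Q/Δh = 7194.4 / 351.08 = 20.492 kg/s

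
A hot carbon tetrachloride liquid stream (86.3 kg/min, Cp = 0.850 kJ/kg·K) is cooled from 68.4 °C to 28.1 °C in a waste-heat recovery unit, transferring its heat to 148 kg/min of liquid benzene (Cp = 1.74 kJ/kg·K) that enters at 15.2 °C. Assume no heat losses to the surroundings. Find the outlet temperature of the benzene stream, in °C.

Heat released by hot stream: Q = 86.3 × 0.850 × (68.4 − 28.1) = 2956.2 kJ/min
Energy balance on cold side (adiabatic exchanger): Q = ṁ_c·Cp_c·(T_c,out − T_c,in)
T_c,out = 15.2 + 2956.2/(148 × 1.74) = 26.68 °C

T_c,out = 26.7 °C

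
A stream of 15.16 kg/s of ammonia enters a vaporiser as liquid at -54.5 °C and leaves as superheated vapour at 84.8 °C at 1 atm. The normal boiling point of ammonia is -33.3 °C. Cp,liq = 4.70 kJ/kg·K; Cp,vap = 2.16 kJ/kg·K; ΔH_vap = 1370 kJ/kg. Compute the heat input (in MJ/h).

liquid -54.5→-33.3 °C: 99.64 kJ/kg
vaporisation at -33.3 °C: 1370 kJ/kg
vapour -33.3→84.8 °C: 255.1 kJ/kg
Δh = 99.64 + 1370 + 255.1 = 1724.7 kJ/kg
Q = ṁ·Δh = 15.16 kg/s × 1724.7 kJ/kg = 26147 kJ/s
|Q| = 26147 kW = 94129 MJ/h

Q = 94100 MJ/h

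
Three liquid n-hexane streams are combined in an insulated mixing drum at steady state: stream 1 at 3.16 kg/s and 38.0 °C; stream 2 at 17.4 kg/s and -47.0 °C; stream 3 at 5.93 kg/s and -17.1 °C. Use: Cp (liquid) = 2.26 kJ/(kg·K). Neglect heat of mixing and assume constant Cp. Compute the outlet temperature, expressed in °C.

No heat crosses the boundary, so H_out = H_in.
Σ ṁᵢCp,ᵢTᵢ = 3.16×2.26×38.0 + 17.4×2.26×-47.0 + 5.93×2.26×-17.1 = -1806
Σ ṁᵢCp,ᵢ = 3.16×2.26 + 17.4×2.26 + 5.93×2.26 = 59.867
T_out = -1806 / 59.867 = -30.167 °C

T_out = -30.2 °C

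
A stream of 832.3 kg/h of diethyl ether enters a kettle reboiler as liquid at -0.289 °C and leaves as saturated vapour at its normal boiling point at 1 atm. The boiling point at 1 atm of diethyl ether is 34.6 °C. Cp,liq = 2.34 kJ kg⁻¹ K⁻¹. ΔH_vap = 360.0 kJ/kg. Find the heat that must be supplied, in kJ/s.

Q = 102 kJ/s

liquid -0.289→34.6 °C: 81.64 kJ/kg
vaporisation at 34.6 °C: 360 kJ/kg
Δh = 81.64 + 360 = 441.64 kJ/kg
Q = ṁ·Δh = 832.3 kg/h × 441.64 kJ/kg = 367580 kJ/h
|Q| = 102.1 kW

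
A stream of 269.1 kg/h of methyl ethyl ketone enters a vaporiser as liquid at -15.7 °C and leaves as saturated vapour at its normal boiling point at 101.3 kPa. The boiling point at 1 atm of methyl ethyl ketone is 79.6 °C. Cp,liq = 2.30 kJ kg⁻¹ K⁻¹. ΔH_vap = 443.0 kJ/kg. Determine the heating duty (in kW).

liquid -15.7→79.6 °C: 219.19 kJ/kg
vaporisation at 79.6 °C: 443 kJ/kg
Δh = 219.19 + 443 = 662.19 kJ/kg
Q = ṁ·Δh = 269.1 kg/h × 662.19 kJ/kg = 178200 kJ/h
|Q| = 49.499 kW

Q = 49.5 kW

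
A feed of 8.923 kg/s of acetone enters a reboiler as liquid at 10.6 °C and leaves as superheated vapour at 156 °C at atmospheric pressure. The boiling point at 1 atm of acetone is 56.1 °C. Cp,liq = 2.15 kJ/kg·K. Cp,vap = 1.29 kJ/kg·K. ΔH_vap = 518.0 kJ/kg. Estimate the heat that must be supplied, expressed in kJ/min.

liquid 10.6→56.1 °C: 97.825 kJ/kg
vaporisation at 56.1 °C: 518 kJ/kg
vapour 56.1→156 °C: 128.87 kJ/kg
Δh = 97.825 + 518 + 128.87 = 744.7 kJ/kg
Q = ṁ·Δh = 8.923 kg/s × 744.7 kJ/kg = 6644.9 kJ/s
|Q| = 6644.9 kW = 398700 kJ/min

Q = 399000 kJ/min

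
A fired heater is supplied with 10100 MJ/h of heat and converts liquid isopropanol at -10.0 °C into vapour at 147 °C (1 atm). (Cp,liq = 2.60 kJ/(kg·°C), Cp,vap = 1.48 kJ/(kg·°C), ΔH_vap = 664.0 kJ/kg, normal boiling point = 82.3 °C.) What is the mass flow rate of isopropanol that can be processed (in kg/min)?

Δh = 2.60×(82.3−-10.0) + 664.0 + 1.48×(147−82.3) = 999.74 kJ/kg
Q = 10100 MJ/h = 2805.6 kJ/s = 168330 kJ/min
ṁ = Q/Δh = 168330 / 999.74 = 168.38 kg/min

ṁ = 168 kg/min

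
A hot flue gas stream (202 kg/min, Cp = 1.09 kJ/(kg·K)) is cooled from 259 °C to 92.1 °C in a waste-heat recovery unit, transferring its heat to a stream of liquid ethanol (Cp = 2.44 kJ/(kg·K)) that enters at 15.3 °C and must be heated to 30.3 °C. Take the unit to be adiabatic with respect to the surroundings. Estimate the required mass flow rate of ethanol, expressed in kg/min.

Heat released by hot stream: Q = 202 × 1.09 × (259 − 92.1) = 36748 kJ/min
Energy balance on cold side (adiabatic exchanger): Q = ṁ_c·Cp_c·(T_c,out − T_c,in)
ṁ_c = 36748 / [2.44 × (30.3 − 15.3)] = 1004 kg/min

ṁ_c = 1000 kg/min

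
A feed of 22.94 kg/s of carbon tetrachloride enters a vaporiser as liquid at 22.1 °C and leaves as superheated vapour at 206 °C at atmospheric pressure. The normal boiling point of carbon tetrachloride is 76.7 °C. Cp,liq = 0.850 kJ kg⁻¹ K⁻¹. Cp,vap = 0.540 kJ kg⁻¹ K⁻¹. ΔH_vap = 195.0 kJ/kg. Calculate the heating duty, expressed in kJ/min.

liquid 22.1→76.7 °C: 46.41 kJ/kg
vaporisation at 76.7 °C: 195 kJ/kg
vapour 76.7→206 °C: 69.822 kJ/kg
Δh = 46.41 + 195 + 69.822 = 311.23 kJ/kg
Q = ṁ·Δh = 22.94 kg/s × 311.23 kJ/kg = 7139.7 kJ/s
|Q| = 7139.7 kW = 428380 kJ/min

Q = 428000 kJ/min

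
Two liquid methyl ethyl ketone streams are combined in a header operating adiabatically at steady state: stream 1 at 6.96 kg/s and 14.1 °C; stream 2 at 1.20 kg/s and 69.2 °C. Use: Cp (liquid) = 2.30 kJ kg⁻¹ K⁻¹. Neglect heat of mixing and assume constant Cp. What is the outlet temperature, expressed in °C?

Adiabatic, steady state ⇒ Σ ṁᵢCp,ᵢ(T_out − Tᵢ) = 0
T_out = Σ ṁᵢCp,ᵢTᵢ / Σ ṁᵢCp,ᵢ
      = 416.7 / 18.768 = 22.203 °C

T_out = 22.2 °C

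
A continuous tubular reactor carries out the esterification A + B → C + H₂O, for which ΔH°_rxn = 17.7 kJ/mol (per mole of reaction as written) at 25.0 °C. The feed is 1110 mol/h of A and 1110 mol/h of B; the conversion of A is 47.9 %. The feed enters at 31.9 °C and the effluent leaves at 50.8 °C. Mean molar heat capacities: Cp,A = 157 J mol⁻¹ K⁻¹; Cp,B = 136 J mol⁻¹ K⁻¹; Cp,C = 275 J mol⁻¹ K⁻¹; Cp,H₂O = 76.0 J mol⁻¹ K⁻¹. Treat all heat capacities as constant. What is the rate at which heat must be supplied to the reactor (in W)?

Q_in = 4540 W

Extent of reaction ξ = 0.479 × 1110 = 531.69 mol/h
Reaction term: ξ·ΔH°_rxn = 531.69 × 17.7 = 9410.9 kJ/h
Sensible, feed 31.9→25 °C: -2244.1 kJ/h
Outlet flows (mol/h): A 578.31, B 578.31, C 531.69, H₂O 531.69
Sensible, products 25→50.8 °C: 9186.6 kJ/h
Q = ΔH = 16353 kJ/h = 4.5426 kW
Heat supplied = 4542.6 W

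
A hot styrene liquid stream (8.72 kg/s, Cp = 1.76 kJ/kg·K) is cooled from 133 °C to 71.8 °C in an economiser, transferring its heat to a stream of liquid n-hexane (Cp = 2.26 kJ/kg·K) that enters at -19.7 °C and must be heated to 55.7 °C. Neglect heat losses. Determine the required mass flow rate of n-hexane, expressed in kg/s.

ṁ_c = 5.51 kg/s

Heat released by hot stream: Q = 8.72 × 1.76 × (133 − 71.8) = 939.25 kJ/s
Energy balance on cold side (adiabatic exchanger): Q = ṁ_c·Cp_c·(T_c,out − T_c,in)
ṁ_c = 939.25 / [2.26 × (55.7 − -19.7)] = 5.5119 kg/s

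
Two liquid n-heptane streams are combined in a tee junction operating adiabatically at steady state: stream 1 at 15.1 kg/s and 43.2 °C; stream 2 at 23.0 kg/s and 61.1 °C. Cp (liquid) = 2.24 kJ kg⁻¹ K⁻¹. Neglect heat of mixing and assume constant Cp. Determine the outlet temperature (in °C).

No heat crosses the boundary, so H_out = H_in.
Σ ṁᵢCp,ᵢTᵢ = 15.1×2.24×43.2 + 23.0×2.24×61.1 = 4609.1
Σ ṁᵢCp,ᵢ = 15.1×2.24 + 23.0×2.24 = 85.344
T_out = 4609.1 / 85.344 = 54.006 °C

T_out = 54.0 °C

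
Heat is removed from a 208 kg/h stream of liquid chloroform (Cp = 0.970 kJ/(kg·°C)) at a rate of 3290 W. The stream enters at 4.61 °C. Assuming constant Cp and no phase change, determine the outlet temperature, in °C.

T_out = -54.1 °C

Q = 3290 W = 11844 kJ/h
ΔT = Q/(ṁ·Cp) = 11844/(208×0.970) = 58.703 K
T_out = 4.61 − 58.703 = -54.093 °C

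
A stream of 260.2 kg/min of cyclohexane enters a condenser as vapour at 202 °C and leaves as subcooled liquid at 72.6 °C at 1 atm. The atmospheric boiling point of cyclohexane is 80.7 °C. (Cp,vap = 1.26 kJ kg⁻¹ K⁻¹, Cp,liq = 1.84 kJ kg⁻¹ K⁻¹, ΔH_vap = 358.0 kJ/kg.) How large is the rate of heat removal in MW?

Q_c = 2.28 MW

vapour 202→80.7 °C: -152.84 kJ/kg
condensation at 80.7 °C: -358 kJ/kg
liquid 80.7→72.6 °C: -14.904 kJ/kg
Δh = -152.84 + -358 + -14.904 = -525.74 kJ/kg
Q = ṁ·Δh = 260.2 kg/min × -525.74 kJ/kg = -136800 kJ/min
|Q| = 2280 kW = 2.28 MW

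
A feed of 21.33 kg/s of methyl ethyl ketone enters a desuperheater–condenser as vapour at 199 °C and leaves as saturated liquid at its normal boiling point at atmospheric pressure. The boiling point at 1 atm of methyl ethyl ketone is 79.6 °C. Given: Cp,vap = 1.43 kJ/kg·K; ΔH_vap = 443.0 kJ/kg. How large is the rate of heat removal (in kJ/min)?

Q_c = 785000 kJ/min

vapour 199→79.6 °C: -170.74 kJ/kg
condensation at 79.6 °C: -443 kJ/kg
Δh = -170.74 + -443 = -613.74 kJ/kg
Q = ṁ·Δh = 21.33 kg/s × -613.74 kJ/kg = -13091 kJ/s
|Q| = 13091 kW = 785470 kJ/min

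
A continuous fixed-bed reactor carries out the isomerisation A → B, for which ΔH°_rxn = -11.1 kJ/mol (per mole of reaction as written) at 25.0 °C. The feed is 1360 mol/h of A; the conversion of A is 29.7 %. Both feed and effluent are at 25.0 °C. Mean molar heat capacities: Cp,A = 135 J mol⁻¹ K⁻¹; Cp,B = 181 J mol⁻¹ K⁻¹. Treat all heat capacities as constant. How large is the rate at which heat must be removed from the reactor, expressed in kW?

Q_out = 1.25 kW

Extent of reaction ξ = 0.297 × 1360 = 403.92 mol/h
Reaction term: ξ·ΔH°_rxn = 403.92 × -11.1 = -4483.5 kJ/h
Q = ΔH = -4483.5 kJ/h = -1.2454 kW
Heat removed = 1.2454 kW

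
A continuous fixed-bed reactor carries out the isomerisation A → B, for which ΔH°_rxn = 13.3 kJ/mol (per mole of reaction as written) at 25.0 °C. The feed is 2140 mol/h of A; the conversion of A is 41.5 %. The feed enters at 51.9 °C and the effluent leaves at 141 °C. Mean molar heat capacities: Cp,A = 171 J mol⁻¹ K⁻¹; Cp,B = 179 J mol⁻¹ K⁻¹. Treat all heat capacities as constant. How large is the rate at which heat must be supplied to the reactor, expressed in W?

Extent of reaction ξ = 0.415 × 2140 = 888.1 mol/h
Reaction term: ξ·ΔH°_rxn = 888.1 × 13.3 = 11812 kJ/h
Sensible, feed 51.9→25 °C: -9843.8 kJ/h
Outlet flows (mol/h): A 1251.9, B 888.1
Sensible, products 25→141 °C: 43273 kJ/h
Q = ΔH = 45241 kJ/h = 12.567 kW
Heat supplied = 12567 W

Q_in = 12600 W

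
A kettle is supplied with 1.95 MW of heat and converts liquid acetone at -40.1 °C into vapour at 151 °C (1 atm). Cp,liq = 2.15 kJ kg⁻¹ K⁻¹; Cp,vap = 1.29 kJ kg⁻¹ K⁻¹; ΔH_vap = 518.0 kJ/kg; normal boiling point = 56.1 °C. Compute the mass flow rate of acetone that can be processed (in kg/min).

ṁ = 138 kg/min

Δh = 2.15×(56.1−-40.1) + 518.0 + 1.29×(151−56.1) = 847.25 kJ/kg
Q = 1.95 MW = 1950 kJ/s = 117000 kJ/min
ṁ = Q/Δh = 117000 / 847.25 = 138.09 kg/min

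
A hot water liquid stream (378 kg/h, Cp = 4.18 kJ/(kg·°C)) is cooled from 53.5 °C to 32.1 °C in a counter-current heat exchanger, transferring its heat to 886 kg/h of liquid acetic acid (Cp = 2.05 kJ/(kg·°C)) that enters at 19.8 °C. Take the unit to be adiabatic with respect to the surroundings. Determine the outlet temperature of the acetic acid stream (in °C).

T_c,out = 38.4 °C

Heat released by hot stream: Q = 378 × 4.18 × (53.5 − 32.1) = 33813 kJ/h
Energy balance on cold side (adiabatic exchanger): Q = ṁ_c·Cp_c·(T_c,out − T_c,in)
T_c,out = 19.8 + 33813/(886 × 2.05) = 38.416 °C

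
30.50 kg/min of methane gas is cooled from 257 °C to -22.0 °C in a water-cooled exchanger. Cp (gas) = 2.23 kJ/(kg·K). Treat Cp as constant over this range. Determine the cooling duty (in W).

Q = ṁ·Cp·ΔT = 30.50 × 2.23 × (-22.0 − 257) = -18976 kJ/min
Converting: 18976 / 60 s = 316.27 kW
Cooling duty = 316270 W

Q_c = 316000 W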